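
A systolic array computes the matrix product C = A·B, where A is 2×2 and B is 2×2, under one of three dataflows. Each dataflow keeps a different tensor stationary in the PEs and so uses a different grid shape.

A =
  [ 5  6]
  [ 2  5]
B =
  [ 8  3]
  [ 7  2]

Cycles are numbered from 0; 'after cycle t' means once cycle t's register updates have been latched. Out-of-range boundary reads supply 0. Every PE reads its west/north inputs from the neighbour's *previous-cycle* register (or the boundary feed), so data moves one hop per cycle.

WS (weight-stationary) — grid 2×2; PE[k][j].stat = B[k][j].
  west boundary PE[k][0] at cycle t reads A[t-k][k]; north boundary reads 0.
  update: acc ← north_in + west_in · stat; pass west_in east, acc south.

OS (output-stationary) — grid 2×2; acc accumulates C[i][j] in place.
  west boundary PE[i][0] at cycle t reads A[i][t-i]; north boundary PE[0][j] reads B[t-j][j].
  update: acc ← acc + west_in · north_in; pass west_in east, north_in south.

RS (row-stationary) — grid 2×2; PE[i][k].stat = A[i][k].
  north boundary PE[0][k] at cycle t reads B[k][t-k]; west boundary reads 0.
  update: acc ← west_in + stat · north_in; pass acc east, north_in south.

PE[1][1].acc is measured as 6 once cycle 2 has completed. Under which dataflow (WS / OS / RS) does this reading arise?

dataflow = OS

— WS: 2×2; PE[1][1] trace:
  cycle 0: PE[1][1] → acc 0, east 0, south 0
  cycle 1: PE[1][1] → acc 0, east 0, south 0
  cycle 2: PE[1][1] → acc 27, east 6, south 27
— OS: 2×2; PE[1][1] trace:
  cycle 0: PE[1][1] → acc 0, east 0, south 0
  cycle 1: PE[1][1] → acc 0, east 0, south 0
  cycle 2: PE[1][1] → acc 6, east 2, south 3
— RS: 2×2; PE[1][1] trace:
  cycle 0: PE[1][1] → acc 0, east 0, south 0
  cycle 1: PE[1][1] → acc 0, east 0, south 0
  cycle 2: PE[1][1] → acc 51, east 51, south 7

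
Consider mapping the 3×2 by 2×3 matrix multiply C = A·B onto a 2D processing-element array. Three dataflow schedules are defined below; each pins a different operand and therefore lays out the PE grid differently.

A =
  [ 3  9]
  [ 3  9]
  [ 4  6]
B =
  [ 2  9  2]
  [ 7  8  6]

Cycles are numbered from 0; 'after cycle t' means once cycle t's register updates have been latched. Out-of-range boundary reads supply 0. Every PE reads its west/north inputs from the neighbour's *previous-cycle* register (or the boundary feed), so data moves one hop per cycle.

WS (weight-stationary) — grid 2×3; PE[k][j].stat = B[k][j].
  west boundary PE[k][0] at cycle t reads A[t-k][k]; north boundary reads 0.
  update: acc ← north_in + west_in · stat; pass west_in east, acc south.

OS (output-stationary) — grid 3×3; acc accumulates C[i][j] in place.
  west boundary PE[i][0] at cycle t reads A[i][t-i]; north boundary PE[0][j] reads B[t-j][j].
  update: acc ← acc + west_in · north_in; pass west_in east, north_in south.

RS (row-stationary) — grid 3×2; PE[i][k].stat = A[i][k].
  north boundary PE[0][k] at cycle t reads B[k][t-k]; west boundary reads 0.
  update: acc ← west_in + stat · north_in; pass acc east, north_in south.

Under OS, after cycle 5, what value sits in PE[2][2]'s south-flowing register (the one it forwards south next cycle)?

OS on a 3×3 grid — tracing PE[2][2] and its feeders:
  cycle 0: PE[1][2] → acc 0, east 0, south 0
  cycle 0: PE[2][1] → acc 0, east 0, south 0
  cycle 0: PE[2][2] → acc 0, east 0, south 0
  cycle 1: PE[1][2] → acc 0, east 0, south 0
  cycle 1: PE[2][1] → acc 0, east 0, south 0
  cycle 1: PE[2][2] → acc 0, east 0, south 0
  cycle 2: PE[1][2] → acc 0, east 0, south 0
  cycle 2: PE[2][1] → acc 0, east 0, south 0
  cycle 2: PE[2][2] → acc 0, east 0, south 0
  cycle 3: PE[1][2] → acc 6, east 3, south 2
  cycle 3: PE[2][1] → acc 36, east 4, south 9
  cycle 3: PE[2][2] → acc 0, east 0, south 0
  cycle 4: PE[1][2] → acc 60, east 9, south 6
  cycle 4: PE[2][1] → acc 84, east 6, south 8
  cycle 4: PE[2][2] → acc 8, east 4, south 2
  cycle 5: PE[1][2] → acc 60, east 0, south 0
  cycle 5: PE[2][1] → acc 84, east 0, south 0
  cycle 5: PE[2][2] → acc 44, east 6, south 6

register = 6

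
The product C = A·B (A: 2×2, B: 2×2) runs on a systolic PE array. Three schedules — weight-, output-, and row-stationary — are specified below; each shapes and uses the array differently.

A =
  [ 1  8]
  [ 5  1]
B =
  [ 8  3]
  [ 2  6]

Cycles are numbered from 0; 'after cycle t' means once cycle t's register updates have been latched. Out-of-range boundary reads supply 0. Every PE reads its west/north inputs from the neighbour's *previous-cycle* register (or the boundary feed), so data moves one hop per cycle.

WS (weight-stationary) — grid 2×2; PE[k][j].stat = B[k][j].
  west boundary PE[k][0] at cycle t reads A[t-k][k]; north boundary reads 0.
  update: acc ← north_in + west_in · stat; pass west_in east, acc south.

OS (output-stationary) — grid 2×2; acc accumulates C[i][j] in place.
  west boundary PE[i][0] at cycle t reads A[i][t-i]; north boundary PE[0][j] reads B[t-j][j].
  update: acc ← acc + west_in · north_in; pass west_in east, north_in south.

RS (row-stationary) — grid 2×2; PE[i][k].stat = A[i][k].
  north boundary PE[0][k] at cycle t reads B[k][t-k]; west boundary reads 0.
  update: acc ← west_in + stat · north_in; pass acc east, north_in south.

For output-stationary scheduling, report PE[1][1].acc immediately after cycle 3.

OS on a 2×2 grid — tracing PE[1][1] and its feeders:
  0: (0,1).acc=0  regs=<0,0>
  0: (1,0).acc=0  regs=<0,0>
  0: (1,1).acc=0  regs=<0,0>
  1: (0,1).acc=3  regs=<1,3>
  1: (1,0).acc=40  regs=<5,8>
  1: (1,1).acc=0  regs=<0,0>
  2: (0,1).acc=51  regs=<8,6>
  2: (1,0).acc=42  regs=<1,2>
  2: (1,1).acc=15  regs=<5,3>
  3: (0,1).acc=51  regs=<0,0>
  3: (1,0).acc=42  regs=<0,0>
  3: (1,1).acc=21  regs=<1,6>

PE[1][1].acc = 21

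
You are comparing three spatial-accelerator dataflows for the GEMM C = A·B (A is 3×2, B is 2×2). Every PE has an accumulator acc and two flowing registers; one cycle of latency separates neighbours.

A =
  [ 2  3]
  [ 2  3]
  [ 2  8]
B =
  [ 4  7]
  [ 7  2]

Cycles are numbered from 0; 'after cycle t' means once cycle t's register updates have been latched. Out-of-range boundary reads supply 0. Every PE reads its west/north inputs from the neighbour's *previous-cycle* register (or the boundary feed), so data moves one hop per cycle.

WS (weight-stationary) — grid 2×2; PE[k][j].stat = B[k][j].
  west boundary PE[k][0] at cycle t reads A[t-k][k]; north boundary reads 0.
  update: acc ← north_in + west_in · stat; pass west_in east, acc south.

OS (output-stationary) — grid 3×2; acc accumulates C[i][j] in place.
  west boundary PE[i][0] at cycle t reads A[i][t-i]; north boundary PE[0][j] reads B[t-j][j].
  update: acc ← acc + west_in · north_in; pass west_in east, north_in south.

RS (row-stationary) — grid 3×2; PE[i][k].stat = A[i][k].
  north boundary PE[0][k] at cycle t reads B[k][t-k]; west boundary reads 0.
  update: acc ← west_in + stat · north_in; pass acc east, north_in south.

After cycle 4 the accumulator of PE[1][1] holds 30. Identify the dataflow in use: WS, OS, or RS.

dataflow = WS

WS (2×2 grid), PE[1][1]:
  cycle 0: PE[1][1] → acc 0, east 0, south 0
  cycle 1: PE[1][1] → acc 0, east 0, south 0
  cycle 2: PE[1][1] → acc 20, east 3, south 20
  cycle 3: PE[1][1] → acc 20, east 3, south 20
  cycle 4: PE[1][1] → acc 30, east 8, south 30
OS (3×2 grid), PE[1][1]:
  cycle 0: PE[1][1] → acc 0, east 0, south 0
  cycle 1: PE[1][1] → acc 0, east 0, south 0
  cycle 2: PE[1][1] → acc 14, east 2, south 7
  cycle 3: PE[1][1] → acc 20, east 3, south 2
  cycle 4: PE[1][1] → acc 20, east 0, south 0
RS (3×2 grid), PE[1][1]:
  cycle 0: PE[1][1] → acc 0, east 0, south 0
  cycle 1: PE[1][1] → acc 0, east 0, south 0
  cycle 2: PE[1][1] → acc 29, east 29, south 7
  cycle 3: PE[1][1] → acc 20, east 20, south 2
  cycle 4: PE[1][1] → acc 0, east 0, south 0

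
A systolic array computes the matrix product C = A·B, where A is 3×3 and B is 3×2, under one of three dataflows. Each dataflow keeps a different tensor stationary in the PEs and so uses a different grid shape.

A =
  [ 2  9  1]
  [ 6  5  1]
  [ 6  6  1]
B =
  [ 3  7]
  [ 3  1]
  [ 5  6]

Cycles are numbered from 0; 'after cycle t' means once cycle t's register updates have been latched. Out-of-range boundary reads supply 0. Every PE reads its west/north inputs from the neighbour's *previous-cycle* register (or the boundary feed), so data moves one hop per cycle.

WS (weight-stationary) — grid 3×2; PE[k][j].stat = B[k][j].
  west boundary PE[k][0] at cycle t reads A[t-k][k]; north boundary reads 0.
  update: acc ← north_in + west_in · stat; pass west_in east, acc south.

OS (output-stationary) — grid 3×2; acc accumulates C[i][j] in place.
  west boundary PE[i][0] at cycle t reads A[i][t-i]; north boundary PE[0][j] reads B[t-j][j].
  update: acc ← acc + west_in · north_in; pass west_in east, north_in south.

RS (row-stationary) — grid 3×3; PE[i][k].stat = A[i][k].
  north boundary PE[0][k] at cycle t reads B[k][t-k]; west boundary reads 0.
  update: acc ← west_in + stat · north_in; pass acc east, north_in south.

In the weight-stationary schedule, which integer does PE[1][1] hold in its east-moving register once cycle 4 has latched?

register = 6

WS 3×2: PE[1][1] cycle-by-cycle (with neighbour feeds):
  cycle 0: PE[0][1] → acc 0, east 0, south 0
  cycle 0: PE[1][0] → acc 0, east 0, south 0
  cycle 0: PE[1][1] → acc 0, east 0, south 0
  cycle 1: PE[0][1] → acc 14, east 2, south 14
  cycle 1: PE[1][0] → acc 33, east 9, south 33
  cycle 1: PE[1][1] → acc 0, east 0, south 0
  cycle 2: PE[0][1] → acc 42, east 6, south 42
  cycle 2: PE[1][0] → acc 33, east 5, south 33
  cycle 2: PE[1][1] → acc 23, east 9, south 23
  cycle 3: PE[0][1] → acc 42, east 6, south 42
  cycle 3: PE[1][0] → acc 36, east 6, south 36
  cycle 3: PE[1][1] → acc 47, east 5, south 47
  cycle 4: PE[0][1] → acc 0, east 0, south 0
  cycle 4: PE[1][0] → acc 0, east 0, south 0
  cycle 4: PE[1][1] → acc 48, east 6, south 48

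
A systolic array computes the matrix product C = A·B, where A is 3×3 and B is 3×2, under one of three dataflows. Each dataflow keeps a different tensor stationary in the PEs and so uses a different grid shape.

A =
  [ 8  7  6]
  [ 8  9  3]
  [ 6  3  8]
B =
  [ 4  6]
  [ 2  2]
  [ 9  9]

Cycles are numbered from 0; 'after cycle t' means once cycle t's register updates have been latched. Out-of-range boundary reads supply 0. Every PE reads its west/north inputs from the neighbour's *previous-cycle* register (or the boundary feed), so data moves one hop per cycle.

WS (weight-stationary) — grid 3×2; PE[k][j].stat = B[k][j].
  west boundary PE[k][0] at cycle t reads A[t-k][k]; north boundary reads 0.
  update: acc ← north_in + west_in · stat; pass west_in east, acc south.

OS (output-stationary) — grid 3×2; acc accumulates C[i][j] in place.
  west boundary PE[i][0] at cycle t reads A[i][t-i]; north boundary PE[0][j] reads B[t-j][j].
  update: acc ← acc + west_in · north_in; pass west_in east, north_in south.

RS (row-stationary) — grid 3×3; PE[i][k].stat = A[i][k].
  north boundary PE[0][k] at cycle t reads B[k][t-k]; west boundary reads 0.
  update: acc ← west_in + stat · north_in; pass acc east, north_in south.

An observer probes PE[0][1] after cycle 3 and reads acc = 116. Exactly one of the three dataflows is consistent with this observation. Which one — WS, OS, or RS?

WS [3×2] PE[0][1] across cycles:
  c0 r0c1: 0 / 0 / 0
  c1 r0c1: 48 / 8 / 48
  c2 r0c1: 48 / 8 / 48
  c3 r0c1: 36 / 6 / 36
OS [3×2] PE[0][1] across cycles:
  c0 r0c1: 0 / 0 / 0
  c1 r0c1: 48 / 8 / 6
  c2 r0c1: 62 / 7 / 2
  c3 r0c1: 116 / 6 / 9
RS [3×3] PE[0][1] across cycles:
  c0 r0c1: 0 / 0 / 0
  c1 r0c1: 46 / 46 / 2
  c2 r0c1: 62 / 62 / 2
  c3 r0c1: 0 / 0 / 0

dataflow = OS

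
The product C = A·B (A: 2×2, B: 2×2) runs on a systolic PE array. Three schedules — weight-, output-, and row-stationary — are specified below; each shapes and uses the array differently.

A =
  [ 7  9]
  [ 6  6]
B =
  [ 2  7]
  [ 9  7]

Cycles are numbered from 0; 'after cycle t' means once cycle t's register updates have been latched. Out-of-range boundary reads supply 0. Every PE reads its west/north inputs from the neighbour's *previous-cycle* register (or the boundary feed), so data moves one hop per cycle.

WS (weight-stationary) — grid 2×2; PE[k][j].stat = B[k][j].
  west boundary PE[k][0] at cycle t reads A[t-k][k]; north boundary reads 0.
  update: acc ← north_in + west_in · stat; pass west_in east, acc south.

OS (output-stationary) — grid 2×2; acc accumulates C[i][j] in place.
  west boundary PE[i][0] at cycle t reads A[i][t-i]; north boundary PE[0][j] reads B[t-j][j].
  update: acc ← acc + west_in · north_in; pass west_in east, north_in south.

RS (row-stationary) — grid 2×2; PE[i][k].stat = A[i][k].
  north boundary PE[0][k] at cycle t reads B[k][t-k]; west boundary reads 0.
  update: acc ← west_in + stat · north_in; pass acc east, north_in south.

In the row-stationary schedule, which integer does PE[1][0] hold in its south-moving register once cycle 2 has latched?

register = 7

RS 2×2: PE[1][0] cycle-by-cycle (with neighbour feeds):
  0: (0,0).acc=14  regs=<14,2>
  0: (1,0).acc=0  regs=<0,0>
  1: (0,0).acc=49  regs=<49,7>
  1: (1,0).acc=12  regs=<12,2>
  2: (0,0).acc=0  regs=<0,0>
  2: (1,0).acc=42  regs=<42,7>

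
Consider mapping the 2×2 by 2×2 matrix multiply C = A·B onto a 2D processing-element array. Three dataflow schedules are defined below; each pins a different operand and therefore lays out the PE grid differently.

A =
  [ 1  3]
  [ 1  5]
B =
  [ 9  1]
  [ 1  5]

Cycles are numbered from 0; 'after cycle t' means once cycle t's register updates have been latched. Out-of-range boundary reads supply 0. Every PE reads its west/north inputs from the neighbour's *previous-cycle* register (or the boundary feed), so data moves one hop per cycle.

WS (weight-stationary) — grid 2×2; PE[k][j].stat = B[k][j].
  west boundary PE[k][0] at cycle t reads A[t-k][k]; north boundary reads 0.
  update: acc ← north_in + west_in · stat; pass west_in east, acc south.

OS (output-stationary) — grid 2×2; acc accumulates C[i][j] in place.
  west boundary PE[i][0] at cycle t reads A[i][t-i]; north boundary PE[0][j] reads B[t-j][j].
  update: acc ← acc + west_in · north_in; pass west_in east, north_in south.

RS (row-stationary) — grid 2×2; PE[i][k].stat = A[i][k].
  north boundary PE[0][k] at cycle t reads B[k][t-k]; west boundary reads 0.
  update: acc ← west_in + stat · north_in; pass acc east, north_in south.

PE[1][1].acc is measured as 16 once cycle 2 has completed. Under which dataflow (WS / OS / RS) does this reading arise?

WS [2×2] PE[1][1] across cycles:
  after 0 — PE[1][1] acc=0, pass-E 0, pass-S 0
  after 1 — PE[1][1] acc=0, pass-E 0, pass-S 0
  after 2 — PE[1][1] acc=16, pass-E 3, pass-S 16
OS [2×2] PE[1][1] across cycles:
  after 0 — PE[1][1] acc=0, pass-E 0, pass-S 0
  after 1 — PE[1][1] acc=0, pass-E 0, pass-S 0
  after 2 — PE[1][1] acc=1, pass-E 1, pass-S 1
RS [2×2] PE[1][1] across cycles:
  after 0 — PE[1][1] acc=0, pass-E 0, pass-S 0
  after 1 — PE[1][1] acc=0, pass-E 0, pass-S 0
  after 2 — PE[1][1] acc=14, pass-E 14, pass-S 1

dataflow = WS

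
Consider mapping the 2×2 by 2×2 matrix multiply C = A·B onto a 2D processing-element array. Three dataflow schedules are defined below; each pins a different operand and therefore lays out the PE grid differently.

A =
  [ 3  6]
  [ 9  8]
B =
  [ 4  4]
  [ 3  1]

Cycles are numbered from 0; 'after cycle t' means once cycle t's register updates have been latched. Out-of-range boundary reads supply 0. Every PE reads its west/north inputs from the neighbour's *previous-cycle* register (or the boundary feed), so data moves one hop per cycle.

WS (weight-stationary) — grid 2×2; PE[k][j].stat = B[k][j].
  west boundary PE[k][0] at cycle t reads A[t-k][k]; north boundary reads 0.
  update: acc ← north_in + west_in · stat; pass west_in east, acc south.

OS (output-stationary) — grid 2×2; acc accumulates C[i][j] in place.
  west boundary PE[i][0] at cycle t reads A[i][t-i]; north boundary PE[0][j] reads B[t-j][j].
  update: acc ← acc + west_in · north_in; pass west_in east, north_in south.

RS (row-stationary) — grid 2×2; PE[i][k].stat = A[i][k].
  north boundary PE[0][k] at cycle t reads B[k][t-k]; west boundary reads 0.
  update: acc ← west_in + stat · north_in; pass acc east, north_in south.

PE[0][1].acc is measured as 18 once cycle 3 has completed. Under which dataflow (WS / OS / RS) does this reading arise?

dataflow = OS

— WS: 2×2; PE[0][1] trace:
  t=0 PE[0][1]: acc=0 h=0 v=0
  t=1 PE[0][1]: acc=12 h=3 v=12
  t=2 PE[0][1]: acc=36 h=9 v=36
  t=3 PE[0][1]: acc=0 h=0 v=0
— OS: 2×2; PE[0][1] trace:
  t=0 PE[0][1]: acc=0 h=0 v=0
  t=1 PE[0][1]: acc=12 h=3 v=4
  t=2 PE[0][1]: acc=18 h=6 v=1
  t=3 PE[0][1]: acc=18 h=0 v=0
— RS: 2×2; PE[0][1] trace:
  t=0 PE[0][1]: acc=0 h=0 v=0
  t=1 PE[0][1]: acc=30 h=30 v=3
  t=2 PE[0][1]: acc=18 h=18 v=1
  t=3 PE[0][1]: acc=0 h=0 v=0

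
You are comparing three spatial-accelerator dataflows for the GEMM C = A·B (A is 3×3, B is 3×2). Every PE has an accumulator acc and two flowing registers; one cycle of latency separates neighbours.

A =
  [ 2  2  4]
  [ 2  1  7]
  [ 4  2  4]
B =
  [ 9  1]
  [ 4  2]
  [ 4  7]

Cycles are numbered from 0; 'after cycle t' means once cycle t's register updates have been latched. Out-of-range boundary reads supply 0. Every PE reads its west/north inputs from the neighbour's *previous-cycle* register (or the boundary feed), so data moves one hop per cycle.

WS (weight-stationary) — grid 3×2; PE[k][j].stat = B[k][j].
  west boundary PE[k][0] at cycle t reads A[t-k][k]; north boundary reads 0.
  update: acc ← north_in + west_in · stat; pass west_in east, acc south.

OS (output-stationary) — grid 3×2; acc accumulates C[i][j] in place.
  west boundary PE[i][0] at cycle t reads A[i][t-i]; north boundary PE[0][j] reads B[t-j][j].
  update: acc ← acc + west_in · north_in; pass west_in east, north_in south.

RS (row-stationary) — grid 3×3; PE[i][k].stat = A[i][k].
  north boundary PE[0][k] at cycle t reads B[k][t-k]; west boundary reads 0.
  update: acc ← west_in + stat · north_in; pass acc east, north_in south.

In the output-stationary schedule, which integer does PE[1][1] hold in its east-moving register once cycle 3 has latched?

register = 1

OS 3×2: PE[1][1] cycle-by-cycle (with neighbour feeds):
  [0] (0,1) acc=0 (h:0 v:0)
  [0] (1,0) acc=0 (h:0 v:0)
  [0] (1,1) acc=0 (h:0 v:0)
  [1] (0,1) acc=2 (h:2 v:1)
  [1] (1,0) acc=18 (h:2 v:9)
  [1] (1,1) acc=0 (h:0 v:0)
  [2] (0,1) acc=6 (h:2 v:2)
  [2] (1,0) acc=22 (h:1 v:4)
  [2] (1,1) acc=2 (h:2 v:1)
  [3] (0,1) acc=34 (h:4 v:7)
  [3] (1,0) acc=50 (h:7 v:4)
  [3] (1,1) acc=4 (h:1 v:2)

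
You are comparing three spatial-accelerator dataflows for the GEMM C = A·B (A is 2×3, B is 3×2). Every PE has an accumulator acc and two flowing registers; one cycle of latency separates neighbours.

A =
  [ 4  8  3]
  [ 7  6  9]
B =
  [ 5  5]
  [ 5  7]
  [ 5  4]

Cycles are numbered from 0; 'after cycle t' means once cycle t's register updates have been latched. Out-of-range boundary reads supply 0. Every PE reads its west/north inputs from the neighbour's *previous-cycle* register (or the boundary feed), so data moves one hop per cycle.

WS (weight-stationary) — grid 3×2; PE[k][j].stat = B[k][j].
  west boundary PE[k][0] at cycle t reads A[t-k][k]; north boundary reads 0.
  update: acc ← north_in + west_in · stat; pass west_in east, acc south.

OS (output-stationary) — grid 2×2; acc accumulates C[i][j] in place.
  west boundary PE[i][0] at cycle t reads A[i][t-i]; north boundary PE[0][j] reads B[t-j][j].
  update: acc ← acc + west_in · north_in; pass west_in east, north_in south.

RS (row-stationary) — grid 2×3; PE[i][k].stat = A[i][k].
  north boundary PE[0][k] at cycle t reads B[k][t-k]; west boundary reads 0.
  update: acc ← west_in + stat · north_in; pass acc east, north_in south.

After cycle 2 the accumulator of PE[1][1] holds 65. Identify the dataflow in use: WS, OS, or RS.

— WS: 3×2; PE[1][1] trace:
  0: (1,1).acc=0  regs=<0,0>
  1: (1,1).acc=0  regs=<0,0>
  2: (1,1).acc=76  regs=<8,76>
— OS: 2×2; PE[1][1] trace:
  0: (1,1).acc=0  regs=<0,0>
  1: (1,1).acc=0  regs=<0,0>
  2: (1,1).acc=35  regs=<7,5>
— RS: 2×3; PE[1][1] trace:
  0: (1,1).acc=0  regs=<0,0>
  1: (1,1).acc=0  regs=<0,0>
  2: (1,1).acc=65  regs=<65,5>

dataflow = RS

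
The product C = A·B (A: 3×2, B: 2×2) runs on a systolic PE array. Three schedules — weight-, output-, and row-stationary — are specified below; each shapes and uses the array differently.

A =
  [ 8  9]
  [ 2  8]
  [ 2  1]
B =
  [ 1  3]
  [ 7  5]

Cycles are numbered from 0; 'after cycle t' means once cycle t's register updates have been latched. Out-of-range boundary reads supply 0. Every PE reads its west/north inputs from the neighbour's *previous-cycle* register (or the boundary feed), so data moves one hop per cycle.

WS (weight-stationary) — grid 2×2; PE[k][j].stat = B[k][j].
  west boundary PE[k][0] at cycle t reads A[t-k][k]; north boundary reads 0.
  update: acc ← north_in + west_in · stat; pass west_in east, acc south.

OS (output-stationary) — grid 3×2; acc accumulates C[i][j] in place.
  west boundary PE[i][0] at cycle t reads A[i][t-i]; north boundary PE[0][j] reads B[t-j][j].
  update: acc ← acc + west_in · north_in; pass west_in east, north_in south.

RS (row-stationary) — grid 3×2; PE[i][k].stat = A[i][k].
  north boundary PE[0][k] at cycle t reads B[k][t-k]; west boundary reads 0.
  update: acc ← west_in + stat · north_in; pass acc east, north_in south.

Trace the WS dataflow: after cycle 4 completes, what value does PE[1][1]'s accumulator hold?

Tracing WS — 2×2 array, target PE[1][1]:
  t=0 PE[0][1]: acc=0 h=0 v=0
  t=0 PE[1][0]: acc=0 h=0 v=0
  t=0 PE[1][1]: acc=0 h=0 v=0
  t=1 PE[0][1]: acc=24 h=8 v=24
  t=1 PE[1][0]: acc=71 h=9 v=71
  t=1 PE[1][1]: acc=0 h=0 v=0
  t=2 PE[0][1]: acc=6 h=2 v=6
  t=2 PE[1][0]: acc=58 h=8 v=58
  t=2 PE[1][1]: acc=69 h=9 v=69
  t=3 PE[0][1]: acc=6 h=2 v=6
  t=3 PE[1][0]: acc=9 h=1 v=9
  t=3 PE[1][1]: acc=46 h=8 v=46
  t=4 PE[0][1]: acc=0 h=0 v=0
  t=4 PE[1][0]: acc=0 h=0 v=0
  t=4 PE[1][1]: acc=11 h=1 v=11

PE[1][1].acc = 11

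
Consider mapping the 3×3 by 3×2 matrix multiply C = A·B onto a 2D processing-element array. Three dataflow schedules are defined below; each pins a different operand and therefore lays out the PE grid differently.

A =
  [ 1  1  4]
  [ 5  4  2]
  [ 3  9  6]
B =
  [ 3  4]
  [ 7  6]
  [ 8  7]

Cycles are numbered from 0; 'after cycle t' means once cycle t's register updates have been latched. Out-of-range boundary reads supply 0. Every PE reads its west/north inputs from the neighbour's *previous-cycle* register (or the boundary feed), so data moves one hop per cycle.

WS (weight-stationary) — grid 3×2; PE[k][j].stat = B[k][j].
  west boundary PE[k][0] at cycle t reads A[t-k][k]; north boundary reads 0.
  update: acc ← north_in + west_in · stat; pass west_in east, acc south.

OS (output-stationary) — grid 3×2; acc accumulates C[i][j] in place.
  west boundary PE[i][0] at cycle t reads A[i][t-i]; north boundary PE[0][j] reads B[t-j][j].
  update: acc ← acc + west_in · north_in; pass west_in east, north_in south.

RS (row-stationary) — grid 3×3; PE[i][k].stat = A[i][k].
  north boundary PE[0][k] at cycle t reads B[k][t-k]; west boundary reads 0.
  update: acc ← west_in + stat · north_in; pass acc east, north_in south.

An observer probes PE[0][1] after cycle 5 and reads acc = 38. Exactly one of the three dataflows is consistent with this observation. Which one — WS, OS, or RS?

Under WS (3×2), PE[0][1]:
  0: (0,1).acc=0  regs=<0,0>
  1: (0,1).acc=4  regs=<1,4>
  2: (0,1).acc=20  regs=<5,20>
  3: (0,1).acc=12  regs=<3,12>
  4: (0,1).acc=0  regs=<0,0>
  5: (0,1).acc=0  regs=<0,0>
Under OS (3×2), PE[0][1]:
  0: (0,1).acc=0  regs=<0,0>
  1: (0,1).acc=4  regs=<1,4>
  2: (0,1).acc=10  regs=<1,6>
  3: (0,1).acc=38  regs=<4,7>
  4: (0,1).acc=38  regs=<0,0>
  5: (0,1).acc=38  regs=<0,0>
Under RS (3×3), PE[0][1]:
  0: (0,1).acc=0  regs=<0,0>
  1: (0,1).acc=10  regs=<10,7>
  2: (0,1).acc=10  regs=<10,6>
  3: (0,1).acc=0  regs=<0,0>
  4: (0,1).acc=0  regs=<0,0>
  5: (0,1).acc=0  regs=<0,0>

dataflow = OS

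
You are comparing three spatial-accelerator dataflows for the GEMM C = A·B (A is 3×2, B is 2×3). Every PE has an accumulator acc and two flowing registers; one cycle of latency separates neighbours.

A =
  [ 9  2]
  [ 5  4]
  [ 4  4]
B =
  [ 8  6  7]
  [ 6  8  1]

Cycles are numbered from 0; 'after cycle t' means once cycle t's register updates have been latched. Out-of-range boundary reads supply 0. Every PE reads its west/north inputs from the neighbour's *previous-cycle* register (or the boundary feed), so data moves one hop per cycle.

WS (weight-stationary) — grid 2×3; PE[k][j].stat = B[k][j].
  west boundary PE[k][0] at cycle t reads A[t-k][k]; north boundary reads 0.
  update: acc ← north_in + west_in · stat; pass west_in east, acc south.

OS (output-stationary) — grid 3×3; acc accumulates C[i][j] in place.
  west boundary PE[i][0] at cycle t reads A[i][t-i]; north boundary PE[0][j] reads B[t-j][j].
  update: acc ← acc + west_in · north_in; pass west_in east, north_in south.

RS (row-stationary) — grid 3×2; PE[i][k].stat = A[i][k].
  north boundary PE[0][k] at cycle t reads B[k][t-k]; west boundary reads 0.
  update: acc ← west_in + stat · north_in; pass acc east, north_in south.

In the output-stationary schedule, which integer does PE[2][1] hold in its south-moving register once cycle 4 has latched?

register = 8

OS on a 3×3 grid — tracing PE[2][1] and its feeders:
  0: (1,1).acc=0  regs=<0,0>
  0: (2,0).acc=0  regs=<0,0>
  0: (2,1).acc=0  regs=<0,0>
  1: (1,1).acc=0  regs=<0,0>
  1: (2,0).acc=0  regs=<0,0>
  1: (2,1).acc=0  regs=<0,0>
  2: (1,1).acc=30  regs=<5,6>
  2: (2,0).acc=32  regs=<4,8>
  2: (2,1).acc=0  regs=<0,0>
  3: (1,1).acc=62  regs=<4,8>
  3: (2,0).acc=56  regs=<4,6>
  3: (2,1).acc=24  regs=<4,6>
  4: (1,1).acc=62  regs=<0,0>
  4: (2,0).acc=56  regs=<0,0>
  4: (2,1).acc=56  regs=<4,8>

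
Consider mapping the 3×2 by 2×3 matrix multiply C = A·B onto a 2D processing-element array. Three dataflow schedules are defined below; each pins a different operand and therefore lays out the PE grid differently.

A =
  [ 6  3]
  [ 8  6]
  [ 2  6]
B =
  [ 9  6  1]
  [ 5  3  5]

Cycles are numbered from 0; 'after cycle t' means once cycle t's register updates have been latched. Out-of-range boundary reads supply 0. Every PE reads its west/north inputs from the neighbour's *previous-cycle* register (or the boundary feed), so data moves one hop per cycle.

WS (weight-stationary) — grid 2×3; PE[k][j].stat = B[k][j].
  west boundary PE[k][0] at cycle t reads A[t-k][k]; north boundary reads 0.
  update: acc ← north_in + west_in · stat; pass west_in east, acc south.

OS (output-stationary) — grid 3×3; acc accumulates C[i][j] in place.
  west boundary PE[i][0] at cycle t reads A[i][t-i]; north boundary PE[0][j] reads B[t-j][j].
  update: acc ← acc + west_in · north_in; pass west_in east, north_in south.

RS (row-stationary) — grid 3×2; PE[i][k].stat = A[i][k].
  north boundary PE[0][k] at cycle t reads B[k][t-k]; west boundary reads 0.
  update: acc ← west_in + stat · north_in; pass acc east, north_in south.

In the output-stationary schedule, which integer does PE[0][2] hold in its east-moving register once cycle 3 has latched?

Tracing OS — 3×3 array, target PE[0][2]:
  c0 r0c1: 0 / 0 / 0
  c0 r0c2: 0 / 0 / 0
  c1 r0c1: 36 / 6 / 6
  c1 r0c2: 0 / 0 / 0
  c2 r0c1: 45 / 3 / 3
  c2 r0c2: 6 / 6 / 1
  c3 r0c1: 45 / 0 / 0
  c3 r0c2: 21 / 3 / 5

register = 3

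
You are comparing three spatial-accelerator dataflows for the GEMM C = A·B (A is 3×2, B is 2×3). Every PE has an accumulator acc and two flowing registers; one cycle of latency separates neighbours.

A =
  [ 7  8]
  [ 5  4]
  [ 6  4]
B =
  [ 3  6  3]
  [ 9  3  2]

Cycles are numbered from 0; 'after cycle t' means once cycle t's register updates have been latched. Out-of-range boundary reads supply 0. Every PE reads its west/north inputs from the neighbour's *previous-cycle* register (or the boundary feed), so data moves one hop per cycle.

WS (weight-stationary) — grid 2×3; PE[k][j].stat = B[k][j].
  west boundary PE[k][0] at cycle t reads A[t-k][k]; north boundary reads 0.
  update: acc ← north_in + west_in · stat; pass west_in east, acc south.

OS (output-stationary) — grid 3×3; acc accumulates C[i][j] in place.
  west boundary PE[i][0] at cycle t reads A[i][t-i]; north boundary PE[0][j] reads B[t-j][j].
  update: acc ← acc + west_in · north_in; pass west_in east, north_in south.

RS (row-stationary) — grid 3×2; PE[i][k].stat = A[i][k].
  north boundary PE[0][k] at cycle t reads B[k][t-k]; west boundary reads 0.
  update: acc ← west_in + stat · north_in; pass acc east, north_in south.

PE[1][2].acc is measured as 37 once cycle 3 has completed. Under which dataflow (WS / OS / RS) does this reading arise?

WS [2×3] PE[1][2] across cycles:
  step 0 · PE1,2: acc=0; fwd→0 fwd↓0
  step 1 · PE1,2: acc=0; fwd→0 fwd↓0
  step 2 · PE1,2: acc=0; fwd→0 fwd↓0
  step 3 · PE1,2: acc=37; fwd→8 fwd↓37
OS [3×3] PE[1][2] across cycles:
  step 0 · PE1,2: acc=0; fwd→0 fwd↓0
  step 1 · PE1,2: acc=0; fwd→0 fwd↓0
  step 2 · PE1,2: acc=0; fwd→0 fwd↓0
  step 3 · PE1,2: acc=15; fwd→5 fwd↓3
RS: PE[1][2] is outside its 3×2 grid.

dataflow = WS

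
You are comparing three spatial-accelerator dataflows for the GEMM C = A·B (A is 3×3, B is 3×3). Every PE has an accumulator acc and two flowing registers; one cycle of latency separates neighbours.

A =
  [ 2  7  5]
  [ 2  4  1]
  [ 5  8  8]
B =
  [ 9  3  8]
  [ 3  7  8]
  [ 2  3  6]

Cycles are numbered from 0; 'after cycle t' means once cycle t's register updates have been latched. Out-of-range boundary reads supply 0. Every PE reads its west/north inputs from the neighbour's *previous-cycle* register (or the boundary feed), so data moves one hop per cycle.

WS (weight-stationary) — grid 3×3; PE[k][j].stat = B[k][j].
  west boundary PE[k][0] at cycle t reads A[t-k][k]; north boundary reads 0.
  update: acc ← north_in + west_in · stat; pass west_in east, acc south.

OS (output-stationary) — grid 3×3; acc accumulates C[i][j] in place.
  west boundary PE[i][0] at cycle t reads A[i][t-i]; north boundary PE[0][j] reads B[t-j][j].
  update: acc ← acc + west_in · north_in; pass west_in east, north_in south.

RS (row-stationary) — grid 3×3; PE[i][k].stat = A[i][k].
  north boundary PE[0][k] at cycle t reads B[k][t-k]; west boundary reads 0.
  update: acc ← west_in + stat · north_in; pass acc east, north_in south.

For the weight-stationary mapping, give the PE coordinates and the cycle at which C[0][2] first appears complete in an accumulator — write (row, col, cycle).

WS — PE[2][2] is where C[0][2] collects:
  @0  [2,2]  acc 0  |  →0  ↓0
  @1  [2,2]  acc 0  |  →0  ↓0
  @2  [2,2]  acc 0  |  →0  ↓0
  @3  [2,2]  acc 0  |  →0  ↓0
  @4  [2,2]  acc 102  |  →5  ↓102

(row, col, cycle) = (2, 2, 4)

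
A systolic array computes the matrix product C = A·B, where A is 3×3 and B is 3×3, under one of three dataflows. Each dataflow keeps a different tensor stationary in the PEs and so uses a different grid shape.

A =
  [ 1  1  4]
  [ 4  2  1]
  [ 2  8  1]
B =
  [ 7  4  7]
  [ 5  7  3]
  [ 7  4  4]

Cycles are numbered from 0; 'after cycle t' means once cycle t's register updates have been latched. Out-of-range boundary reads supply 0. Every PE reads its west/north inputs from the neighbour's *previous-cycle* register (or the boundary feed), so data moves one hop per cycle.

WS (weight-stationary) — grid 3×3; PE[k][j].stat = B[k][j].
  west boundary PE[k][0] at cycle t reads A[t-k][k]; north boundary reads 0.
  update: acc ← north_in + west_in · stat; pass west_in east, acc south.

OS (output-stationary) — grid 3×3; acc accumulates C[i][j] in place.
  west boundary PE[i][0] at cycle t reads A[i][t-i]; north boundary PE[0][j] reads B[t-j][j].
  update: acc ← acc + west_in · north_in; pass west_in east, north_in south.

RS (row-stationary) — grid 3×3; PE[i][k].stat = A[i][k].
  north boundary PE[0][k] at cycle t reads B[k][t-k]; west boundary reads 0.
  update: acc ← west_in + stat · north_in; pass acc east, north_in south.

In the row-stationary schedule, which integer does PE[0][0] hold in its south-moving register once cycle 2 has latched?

register = 7

RS (3×3). Following PE[0][0] plus its west/north inputs:
  c0 r0c0: 7 / 7 / 7
  c1 r0c0: 4 / 4 / 4
  c2 r0c0: 7 / 7 / 7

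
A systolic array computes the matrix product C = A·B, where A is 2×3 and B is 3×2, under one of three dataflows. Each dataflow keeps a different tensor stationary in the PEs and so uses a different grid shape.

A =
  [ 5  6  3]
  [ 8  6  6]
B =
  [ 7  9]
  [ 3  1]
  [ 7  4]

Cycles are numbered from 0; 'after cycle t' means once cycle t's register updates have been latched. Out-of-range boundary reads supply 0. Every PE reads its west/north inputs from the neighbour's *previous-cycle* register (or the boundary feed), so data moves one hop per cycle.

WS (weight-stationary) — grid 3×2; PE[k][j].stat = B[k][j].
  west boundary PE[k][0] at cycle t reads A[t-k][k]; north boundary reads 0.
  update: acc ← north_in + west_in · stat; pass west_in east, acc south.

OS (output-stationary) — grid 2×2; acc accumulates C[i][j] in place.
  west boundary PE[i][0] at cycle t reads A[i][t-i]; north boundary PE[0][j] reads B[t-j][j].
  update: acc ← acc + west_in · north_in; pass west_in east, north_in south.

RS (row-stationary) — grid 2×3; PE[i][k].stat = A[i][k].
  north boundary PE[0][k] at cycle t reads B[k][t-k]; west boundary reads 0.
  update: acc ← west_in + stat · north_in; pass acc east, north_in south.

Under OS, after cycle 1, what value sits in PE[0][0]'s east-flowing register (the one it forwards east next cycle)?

OS (2×2). Following PE[0][0] plus its west/north inputs:
  0: (0,0).acc=35  regs=<5,7>
  1: (0,0).acc=53  regs=<6,3>

register = 6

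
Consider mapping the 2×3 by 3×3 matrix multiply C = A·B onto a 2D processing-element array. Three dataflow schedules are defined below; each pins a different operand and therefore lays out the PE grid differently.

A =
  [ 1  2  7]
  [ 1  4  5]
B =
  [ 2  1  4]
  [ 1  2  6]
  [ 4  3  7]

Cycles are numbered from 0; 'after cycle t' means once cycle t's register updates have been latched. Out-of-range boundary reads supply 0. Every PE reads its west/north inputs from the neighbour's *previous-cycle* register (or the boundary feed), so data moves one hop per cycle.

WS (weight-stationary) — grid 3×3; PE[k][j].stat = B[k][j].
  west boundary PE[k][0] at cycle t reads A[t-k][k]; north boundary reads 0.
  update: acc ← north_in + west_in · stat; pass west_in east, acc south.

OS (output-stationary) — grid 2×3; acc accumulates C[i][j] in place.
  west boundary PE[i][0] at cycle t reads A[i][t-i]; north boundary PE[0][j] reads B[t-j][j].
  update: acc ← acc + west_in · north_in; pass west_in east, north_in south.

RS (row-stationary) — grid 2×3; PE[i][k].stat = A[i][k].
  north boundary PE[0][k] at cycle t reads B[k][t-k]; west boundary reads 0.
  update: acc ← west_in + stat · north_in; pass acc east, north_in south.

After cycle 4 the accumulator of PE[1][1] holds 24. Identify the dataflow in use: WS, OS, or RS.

dataflow = OS

Under WS (3×3), PE[1][1]:
  cycle 0: PE[1][1] → acc 0, east 0, south 0
  cycle 1: PE[1][1] → acc 0, east 0, south 0
  cycle 2: PE[1][1] → acc 5, east 2, south 5
  cycle 3: PE[1][1] → acc 9, east 4, south 9
  cycle 4: PE[1][1] → acc 0, east 0, south 0
Under OS (2×3), PE[1][1]:
  cycle 0: PE[1][1] → acc 0, east 0, south 0
  cycle 1: PE[1][1] → acc 0, east 0, south 0
  cycle 2: PE[1][1] → acc 1, east 1, south 1
  cycle 3: PE[1][1] → acc 9, east 4, south 2
  cycle 4: PE[1][1] → acc 24, east 5, south 3
Under RS (2×3), PE[1][1]:
  cycle 0: PE[1][1] → acc 0, east 0, south 0
  cycle 1: PE[1][1] → acc 0, east 0, south 0
  cycle 2: PE[1][1] → acc 6, east 6, south 1
  cycle 3: PE[1][1] → acc 9, east 9, south 2
  cycle 4: PE[1][1] → acc 28, east 28, south 6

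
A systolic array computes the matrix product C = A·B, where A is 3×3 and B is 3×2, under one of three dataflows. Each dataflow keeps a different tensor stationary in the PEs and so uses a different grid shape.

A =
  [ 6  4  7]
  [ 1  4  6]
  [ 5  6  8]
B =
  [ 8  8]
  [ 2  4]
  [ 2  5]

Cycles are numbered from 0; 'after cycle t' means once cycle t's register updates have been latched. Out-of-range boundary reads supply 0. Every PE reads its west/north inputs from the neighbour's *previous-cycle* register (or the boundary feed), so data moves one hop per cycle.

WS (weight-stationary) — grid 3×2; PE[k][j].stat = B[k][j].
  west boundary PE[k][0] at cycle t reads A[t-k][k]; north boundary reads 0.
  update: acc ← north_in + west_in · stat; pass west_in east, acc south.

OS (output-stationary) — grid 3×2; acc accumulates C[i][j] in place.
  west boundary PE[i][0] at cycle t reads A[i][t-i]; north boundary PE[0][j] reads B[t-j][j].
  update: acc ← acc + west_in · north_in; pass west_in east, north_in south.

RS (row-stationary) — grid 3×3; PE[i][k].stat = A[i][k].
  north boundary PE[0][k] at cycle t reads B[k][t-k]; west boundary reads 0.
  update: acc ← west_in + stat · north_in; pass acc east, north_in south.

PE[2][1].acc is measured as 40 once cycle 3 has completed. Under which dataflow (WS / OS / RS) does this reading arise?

WS (3×2 grid), PE[2][1]:
  @0  [2,1]  acc 0  |  →0  ↓0
  @1  [2,1]  acc 0  |  →0  ↓0
  @2  [2,1]  acc 0  |  →0  ↓0
  @3  [2,1]  acc 99  |  →7  ↓99
OS (3×2 grid), PE[2][1]:
  @0  [2,1]  acc 0  |  →0  ↓0
  @1  [2,1]  acc 0  |  →0  ↓0
  @2  [2,1]  acc 0  |  →0  ↓0
  @3  [2,1]  acc 40  |  →5  ↓8
RS (3×3 grid), PE[2][1]:
  @0  [2,1]  acc 0  |  →0  ↓0
  @1  [2,1]  acc 0  |  →0  ↓0
  @2  [2,1]  acc 0  |  →0  ↓0
  @3  [2,1]  acc 52  |  →52  ↓2

dataflow = OS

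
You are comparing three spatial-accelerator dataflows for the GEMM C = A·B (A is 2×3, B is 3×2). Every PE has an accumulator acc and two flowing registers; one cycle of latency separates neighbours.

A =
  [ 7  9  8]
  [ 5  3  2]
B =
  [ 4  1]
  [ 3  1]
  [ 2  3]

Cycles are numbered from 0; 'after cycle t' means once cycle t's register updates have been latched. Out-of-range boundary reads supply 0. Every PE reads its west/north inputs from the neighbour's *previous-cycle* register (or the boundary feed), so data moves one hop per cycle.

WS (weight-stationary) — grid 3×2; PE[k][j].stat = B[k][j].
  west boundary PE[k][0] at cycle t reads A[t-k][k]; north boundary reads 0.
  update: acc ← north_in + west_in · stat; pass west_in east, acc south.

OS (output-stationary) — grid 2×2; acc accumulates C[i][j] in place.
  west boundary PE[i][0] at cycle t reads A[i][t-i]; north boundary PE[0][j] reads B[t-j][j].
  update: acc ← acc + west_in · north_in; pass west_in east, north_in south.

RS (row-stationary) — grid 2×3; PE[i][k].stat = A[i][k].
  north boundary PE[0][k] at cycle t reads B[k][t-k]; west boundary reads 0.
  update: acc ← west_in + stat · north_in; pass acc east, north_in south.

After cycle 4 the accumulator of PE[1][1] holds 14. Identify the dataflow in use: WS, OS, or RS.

Under WS (3×2), PE[1][1]:
  t=0 PE[1][1]: acc=0 h=0 v=0
  t=1 PE[1][1]: acc=0 h=0 v=0
  t=2 PE[1][1]: acc=16 h=9 v=16
  t=3 PE[1][1]: acc=8 h=3 v=8
  t=4 PE[1][1]: acc=0 h=0 v=0
Under OS (2×2), PE[1][1]:
  t=0 PE[1][1]: acc=0 h=0 v=0
  t=1 PE[1][1]: acc=0 h=0 v=0
  t=2 PE[1][1]: acc=5 h=5 v=1
  t=3 PE[1][1]: acc=8 h=3 v=1
  t=4 PE[1][1]: acc=14 h=2 v=3
Under RS (2×3), PE[1][1]:
  t=0 PE[1][1]: acc=0 h=0 v=0
  t=1 PE[1][1]: acc=0 h=0 v=0
  t=2 PE[1][1]: acc=29 h=29 v=3
  t=3 PE[1][1]: acc=8 h=8 v=1
  t=4 PE[1][1]: acc=0 h=0 v=0

dataflow = OS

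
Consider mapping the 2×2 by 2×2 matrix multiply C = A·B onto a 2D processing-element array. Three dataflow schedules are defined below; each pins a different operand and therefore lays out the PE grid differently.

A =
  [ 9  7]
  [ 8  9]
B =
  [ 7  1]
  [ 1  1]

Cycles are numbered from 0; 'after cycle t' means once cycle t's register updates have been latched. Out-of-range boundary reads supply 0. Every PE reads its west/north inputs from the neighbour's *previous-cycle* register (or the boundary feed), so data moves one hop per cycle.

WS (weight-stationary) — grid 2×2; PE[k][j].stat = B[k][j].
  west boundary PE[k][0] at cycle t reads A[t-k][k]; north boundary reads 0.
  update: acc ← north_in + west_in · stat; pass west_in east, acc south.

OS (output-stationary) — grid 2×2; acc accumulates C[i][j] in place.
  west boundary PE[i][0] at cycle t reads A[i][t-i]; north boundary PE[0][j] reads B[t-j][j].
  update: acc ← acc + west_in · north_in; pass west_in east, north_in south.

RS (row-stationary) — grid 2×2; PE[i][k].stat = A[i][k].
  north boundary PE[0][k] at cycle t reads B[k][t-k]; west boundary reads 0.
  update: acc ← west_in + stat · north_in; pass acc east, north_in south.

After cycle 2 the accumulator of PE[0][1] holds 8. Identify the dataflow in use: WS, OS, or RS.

Under WS (2×2), PE[0][1]:
  step 0 · PE0,1: acc=0; fwd→0 fwd↓0
  step 1 · PE0,1: acc=9; fwd→9 fwd↓9
  step 2 · PE0,1: acc=8; fwd→8 fwd↓8
Under OS (2×2), PE[0][1]:
  step 0 · PE0,1: acc=0; fwd→0 fwd↓0
  step 1 · PE0,1: acc=9; fwd→9 fwd↓1
  step 2 · PE0,1: acc=16; fwd→7 fwd↓1
Under RS (2×2), PE[0][1]:
  step 0 · PE0,1: acc=0; fwd→0 fwd↓0
  step 1 · PE0,1: acc=70; fwd→70 fwd↓1
  step 2 · PE0,1: acc=16; fwd→16 fwd↓1

dataflow = WS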